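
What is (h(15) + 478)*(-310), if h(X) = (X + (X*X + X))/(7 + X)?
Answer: -1669505/11 ≈ -1.5177e+5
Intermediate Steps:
h(X) = (X² + 2*X)/(7 + X) (h(X) = (X + (X² + X))/(7 + X) = (X + (X + X²))/(7 + X) = (X² + 2*X)/(7 + X))
(h(15) + 478)*(-310) = (15*(2 + 15)/(7 + 15) + 478)*(-310) = (15*17/22 + 478)*(-310) = (15*(1/22)*17 + 478)*(-310) = (255/22 + 478)*(-310) = (10771/22)*(-310) = -1669505/11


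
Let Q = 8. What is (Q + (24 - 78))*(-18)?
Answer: 828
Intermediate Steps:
(Q + (24 - 78))*(-18) = (8 + (24 - 78))*(-18) = (8 - 54)*(-18) = -46*(-18) = 828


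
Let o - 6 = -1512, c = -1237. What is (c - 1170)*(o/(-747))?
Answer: -14558/3 ≈ -4852.7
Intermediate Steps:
o = -1506 (o = 6 - 1512 = -1506)
(c - 1170)*(o/(-747)) = (-1237 - 1170)*(-1506/(-747)) = -(-3624942)*(-1)/747 = -2407*502/249 = -14558/3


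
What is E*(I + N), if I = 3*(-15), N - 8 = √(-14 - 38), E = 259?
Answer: -9583 + 518*I*√13 ≈ -9583.0 + 1867.7*I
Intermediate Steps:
N = 8 + 2*I*√13 (N = 8 + √(-14 - 38) = 8 + √(-52) = 8 + 2*I*√13 ≈ 8.0 + 7.2111*I)
I = -45
E*(I + N) = 259*(-45 + (8 + 2*I*√13)) = 259*(-37 + 2*I*√13) = -9583 + 518*I*√13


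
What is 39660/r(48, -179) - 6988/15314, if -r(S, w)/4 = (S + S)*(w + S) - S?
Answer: 10603633/32220656 ≈ 0.32909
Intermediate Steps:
r(S, w) = 4*S - 8*S*(S + w) (r(S, w) = -4*((S + S)*(w + S) - S) = -4*((2*S)*(S + w) - S) = -4*(2*S*(S + w) - S) = -4*(-S + 2*S*(S + w)) = 4*S - 8*S*(S + w))
39660/r(48, -179) - 6988/15314 = 39660/((4*48*(1 - 2*48 - 2*(-179)))) - 6988/15314 = 39660/((4*48*(1 - 96 + 358))) - 6988*1/15314 = 39660/((4*48*263)) - 3494/7657 = 39660/50496 - 3494/7657 = 39660*(1/50496) - 3494/7657 = 3305/4208 - 3494/7657 = 10603633/32220656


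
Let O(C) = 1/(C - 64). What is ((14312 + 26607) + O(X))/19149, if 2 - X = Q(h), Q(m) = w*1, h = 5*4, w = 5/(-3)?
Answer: 7406336/3465969 ≈ 2.1369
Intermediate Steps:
w = -5/3 (w = 5*(-1/3) = -5/3 ≈ -1.6667)
h = 20
Q(m) = -5/3 (Q(m) = -5/3*1 = -5/3)
X = 11/3 (X = 2 - 1*(-5/3) = 2 + 5/3 = 11/3 ≈ 3.6667)
O(C) = 1/(-64 + C)
((14312 + 26607) + O(X))/19149 = ((14312 + 26607) + 1/(-64 + 11/3))/19149 = (40919 + 1/(-181/3))*(1/19149) = (40919 - 3/181)*(1/19149) = (7406336/181)*(1/19149) = 7406336/3465969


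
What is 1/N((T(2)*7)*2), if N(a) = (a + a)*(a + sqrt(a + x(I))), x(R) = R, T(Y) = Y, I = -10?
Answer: 1/1532 - 3*sqrt(2)/42896 ≈ 0.00055384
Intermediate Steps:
N(a) = 2*a*(a + sqrt(-10 + a)) (N(a) = (a + a)*(a + sqrt(a - 10)) = (2*a)*(a + sqrt(-10 + a)) = 2*a*(a + sqrt(-10 + a)))
1/N((T(2)*7)*2) = 1/(2*((2*7)*2)*((2*7)*2 + sqrt(-10 + (2*7)*2))) = 1/(2*(14*2)*(14*2 + sqrt(-10 + 14*2))) = 1/(2*28*(28 + sqrt(-10 + 28))) = 1/(2*28*(28 + sqrt(18))) = 1/(2*28*(28 + 3*sqrt(2))) = 1/(1568 + 168*sqrt(2))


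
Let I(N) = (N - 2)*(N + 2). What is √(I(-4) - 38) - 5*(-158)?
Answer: 790 + I*√26 ≈ 790.0 + 5.099*I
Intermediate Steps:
I(N) = (-2 + N)*(2 + N)
√(I(-4) - 38) - 5*(-158) = √((-4 + (-4)²) - 38) - 5*(-158) = √((-4 + 16) - 38) + 790 = √(12 - 38) + 790 = √(-26) + 790 = I*√26 + 790 = 790 + I*√26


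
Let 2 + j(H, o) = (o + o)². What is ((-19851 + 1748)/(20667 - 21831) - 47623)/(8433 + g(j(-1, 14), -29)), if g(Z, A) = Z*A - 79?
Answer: 55415069/16673136 ≈ 3.3236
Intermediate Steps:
j(H, o) = -2 + 4*o² (j(H, o) = -2 + (o + o)² = -2 + (2*o)² = -2 + 4*o²)
g(Z, A) = -79 + A*Z (g(Z, A) = A*Z - 79 = -79 + A*Z)
((-19851 + 1748)/(20667 - 21831) - 47623)/(8433 + g(j(-1, 14), -29)) = ((-19851 + 1748)/(20667 - 21831) - 47623)/(8433 + (-79 - 29*(-2 + 4*14²))) = (-18103/(-1164) - 47623)/(8433 + (-79 - 29*(-2 + 4*196))) = (-18103*(-1/1164) - 47623)/(8433 + (-79 - 29*(-2 + 784))) = (18103/1164 - 47623)/(8433 + (-79 - 29*782)) = -55415069/(1164*(8433 + (-79 - 22678))) = -55415069/(1164*(8433 - 22757)) = -55415069/1164/(-14324) = -55415069/1164*(-1/14324) = 55415069/16673136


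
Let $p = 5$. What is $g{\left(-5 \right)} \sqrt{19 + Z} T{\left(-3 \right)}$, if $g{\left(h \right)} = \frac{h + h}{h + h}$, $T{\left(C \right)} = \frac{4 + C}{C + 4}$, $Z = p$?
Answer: $2 \sqrt{6} \approx 4.899$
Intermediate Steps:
$Z = 5$
$T{\left(C \right)} = 1$ ($T{\left(C \right)} = \frac{4 + C}{4 + C} = 1$)
$g{\left(h \right)} = 1$ ($g{\left(h \right)} = \frac{2 h}{2 h} = 2 h \frac{1}{2 h} = 1$)
$g{\left(-5 \right)} \sqrt{19 + Z} T{\left(-3 \right)} = 1 \sqrt{19 + 5} \cdot 1 = 1 \sqrt{24} \cdot 1 = 1 \cdot 2 \sqrt{6} \cdot 1 = 2 \sqrt{6} \cdot 1 = 2 \sqrt{6}$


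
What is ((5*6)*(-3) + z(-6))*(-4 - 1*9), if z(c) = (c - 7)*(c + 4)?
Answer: 832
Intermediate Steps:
z(c) = (-7 + c)*(4 + c)
((5*6)*(-3) + z(-6))*(-4 - 1*9) = ((5*6)*(-3) + (-28 + (-6)**2 - 3*(-6)))*(-4 - 1*9) = (30*(-3) + (-28 + 36 + 18))*(-4 - 9) = (-90 + 26)*(-13) = -64*(-13) = 832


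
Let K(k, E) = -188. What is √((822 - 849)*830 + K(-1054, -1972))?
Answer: I*√22598 ≈ 150.33*I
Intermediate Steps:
√((822 - 849)*830 + K(-1054, -1972)) = √((822 - 849)*830 - 188) = √(-27*830 - 188) = √(-22410 - 188) = √(-22598) = I*√22598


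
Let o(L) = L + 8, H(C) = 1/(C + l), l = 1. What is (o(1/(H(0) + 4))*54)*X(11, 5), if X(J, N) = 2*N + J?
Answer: 46494/5 ≈ 9298.8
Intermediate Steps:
X(J, N) = J + 2*N
H(C) = 1/(1 + C) (H(C) = 1/(C + 1) = 1/(1 + C))
o(L) = 8 + L
(o(1/(H(0) + 4))*54)*X(11, 5) = ((8 + 1/(1/(1 + 0) + 4))*54)*(11 + 2*5) = ((8 + 1/(1/1 + 4))*54)*(11 + 10) = ((8 + 1/(1 + 4))*54)*21 = ((8 + 1/5)*54)*21 = ((8 + ⅕)*54)*21 = ((41/5)*54)*21 = (2214/5)*21 = 46494/5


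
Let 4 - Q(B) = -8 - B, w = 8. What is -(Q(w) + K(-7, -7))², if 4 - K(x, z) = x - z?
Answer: -576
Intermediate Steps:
K(x, z) = 4 + z - x (K(x, z) = 4 - (x - z) = 4 + (z - x) = 4 + z - x)
Q(B) = 12 + B (Q(B) = 4 - (-8 - B) = 4 + (8 + B) = 12 + B)
-(Q(w) + K(-7, -7))² = -((12 + 8) + (4 - 7 - 1*(-7)))² = -(20 + (4 - 7 + 7))² = -(20 + 4)² = -1*24² = -1*576 = -576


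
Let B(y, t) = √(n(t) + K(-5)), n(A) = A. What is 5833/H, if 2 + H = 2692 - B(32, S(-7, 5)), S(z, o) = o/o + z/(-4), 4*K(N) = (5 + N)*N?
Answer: 62763080/28944389 + 11666*√11/28944389 ≈ 2.1697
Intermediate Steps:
K(N) = N*(5 + N)/4 (K(N) = ((5 + N)*N)/4 = (N*(5 + N))/4 = N*(5 + N)/4)
S(z, o) = 1 - z/4 (S(z, o) = 1 + z*(-¼) = 1 - z/4)
B(y, t) = √t (B(y, t) = √(t + (¼)*(-5)*(5 - 5)) = √(t + (¼)*(-5)*0) = √(t + 0) = √t)
H = 2690 - √11/2 (H = -2 + (2692 - √(1 - ¼*(-7))) = -2 + (2692 - √(1 + 7/4)) = -2 + (2692 - √(11/4)) = -2 + (2692 - √11/2) = 2690 - √11/2 ≈ 2688.3)
5833/H = 5833/(2690 - √11/2)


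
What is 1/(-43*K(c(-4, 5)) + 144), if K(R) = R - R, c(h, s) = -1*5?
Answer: 1/144 ≈ 0.0069444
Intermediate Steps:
c(h, s) = -5
K(R) = 0
1/(-43*K(c(-4, 5)) + 144) = 1/(-43*0 + 144) = 1/(0 + 144) = 1/144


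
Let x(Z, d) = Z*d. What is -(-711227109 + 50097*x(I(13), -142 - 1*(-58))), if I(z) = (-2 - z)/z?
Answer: 9182830197/13 ≈ 7.0637e+8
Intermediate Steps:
I(z) = (-2 - z)/z
-(-711227109 + 50097*x(I(13), -142 - 1*(-58))) = -(-711227109 + 50097*(-142 - 1*(-58))*(-2 - 1*13)/13) = -(-711227109 + 50097*(-142 + 58)*(-2 - 13)/13) = -50097/(1/(((1/13)*(-15))*(-84) - 14197)) = -50097/(1/(-15/13*(-84) - 14197)) = -50097/(1/(1260/13 - 14197)) = -50097/(1/(-183301/13)) = -50097/(-13/183301) = -50097*(-183301/13) = 9182830197/13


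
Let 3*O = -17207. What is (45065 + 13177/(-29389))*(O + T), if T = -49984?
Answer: -221385731971172/88167 ≈ -2.5110e+9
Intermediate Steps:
O = -17207/3 (O = (1/3)*(-17207) = -17207/3 ≈ -5735.7)
(45065 + 13177/(-29389))*(O + T) = (45065 + 13177/(-29389))*(-17207/3 - 49984) = (45065 + 13177*(-1/29389))*(-167159/3) = (45065 - 13177/29389)*(-167159/3) = (1324402108/29389)*(-167159/3) = -221385731971172/88167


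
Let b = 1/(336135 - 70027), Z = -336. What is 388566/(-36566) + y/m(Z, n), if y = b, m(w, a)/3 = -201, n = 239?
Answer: -31175257138375/2933747296092 ≈ -10.626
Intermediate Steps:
b = 1/266108 ≈ 3.7579e-6
m(w, a) = -603 (m(w, a) = 3*(-201) = -603)
y = 1/266108 ≈ 3.7579e-6
388566/(-36566) + y/m(Z, n) = 388566/(-36566) + (1/266108)/(-603) = 388566*(-1/36566) + (1/266108)*(-1/603) = -194283/18283 - 1/160463124 = -31175257138375/2933747296092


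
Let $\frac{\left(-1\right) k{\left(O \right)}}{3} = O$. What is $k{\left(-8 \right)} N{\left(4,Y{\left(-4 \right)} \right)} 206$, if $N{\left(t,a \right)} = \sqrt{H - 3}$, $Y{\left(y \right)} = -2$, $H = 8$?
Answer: $4944 \sqrt{5} \approx 11055.0$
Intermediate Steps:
$k{\left(O \right)} = - 3 O$
$N{\left(t,a \right)} = \sqrt{5}$ ($N{\left(t,a \right)} = \sqrt{8 - 3} = \sqrt{5}$)
$k{\left(-8 \right)} N{\left(4,Y{\left(-4 \right)} \right)} 206 = \left(-3\right) \left(-8\right) \sqrt{5} \cdot 206 = 24 \sqrt{5} \cdot 206 = 4944 \sqrt{5}$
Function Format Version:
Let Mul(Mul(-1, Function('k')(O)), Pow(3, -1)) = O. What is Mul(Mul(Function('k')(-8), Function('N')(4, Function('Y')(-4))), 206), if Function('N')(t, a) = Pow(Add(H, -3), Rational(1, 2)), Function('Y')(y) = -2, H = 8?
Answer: Mul(4944, Pow(5, Rational(1, 2))) ≈ 11055.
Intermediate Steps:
Function('k')(O) = Mul(-3, O)
Function('N')(t, a) = Pow(5, Rational(1, 2)) (Function('N')(t, a) = Pow(Add(8, -3), Rational(1, 2)) = Pow(5, Rational(1, 2)))
Mul(Mul(Function('k')(-8), Function('N')(4, Function('Y')(-4))), 206) = Mul(Mul(Mul(-3, -8), Pow(5, Rational(1, 2))), 206) = Mul(Mul(24, Pow(5, Rational(1, 2))), 206) = Mul(4944, Pow(5, Rational(1, 2)))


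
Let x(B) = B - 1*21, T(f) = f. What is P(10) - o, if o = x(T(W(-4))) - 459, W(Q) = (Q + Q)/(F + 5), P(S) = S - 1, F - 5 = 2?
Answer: 1469/3 ≈ 489.67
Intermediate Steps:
F = 7 (F = 5 + 2 = 7)
P(S) = -1 + S
W(Q) = Q/6 (W(Q) = (Q + Q)/(7 + 5) = (2*Q)/12 = (2*Q)*(1/12) = Q/6)
x(B) = -21 + B (x(B) = B - 21 = -21 + B)
o = -1442/3 (o = (-21 + (⅙)*(-4)) - 459 = (-21 - ⅔) - 459 = -65/3 - 459 = -1442/3 ≈ -480.67)
P(10) - o = (-1 + 10) - 1*(-1442/3) = 9 + 1442/3 = 1469/3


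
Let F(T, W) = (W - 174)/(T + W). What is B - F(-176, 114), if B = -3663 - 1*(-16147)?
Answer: 386974/31 ≈ 12483.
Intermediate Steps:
B = 12484 (B = -3663 + 16147 = 12484)
F(T, W) = (-174 + W)/(T + W)
B - F(-176, 114) = 12484 - (-174 + 114)/(-176 + 114) = 12484 - (-60)/(-62) = 12484 - (-1)*(-60)/62 = 12484 - 1*30/31 = 12484 - 30/31 = 386974/31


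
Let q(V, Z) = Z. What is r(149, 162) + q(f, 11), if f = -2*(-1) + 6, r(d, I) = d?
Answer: 160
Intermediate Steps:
f = 8 (f = 2 + 6 = 8)
r(149, 162) + q(f, 11) = 149 + 11 = 160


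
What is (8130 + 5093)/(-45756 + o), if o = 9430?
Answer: -13223/36326 ≈ -0.36401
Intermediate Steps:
(8130 + 5093)/(-45756 + o) = (8130 + 5093)/(-45756 + 9430) = 13223/(-36326) = 13223*(-1/36326) = -13223/36326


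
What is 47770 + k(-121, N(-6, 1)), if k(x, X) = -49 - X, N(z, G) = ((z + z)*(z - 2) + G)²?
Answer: 38312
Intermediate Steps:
N(z, G) = (G + 2*z*(-2 + z))² (N(z, G) = ((2*z)*(-2 + z) + G)² = (2*z*(-2 + z) + G)² = (G + 2*z*(-2 + z))²)
47770 + k(-121, N(-6, 1)) = 47770 + (-49 - (1 - 4*(-6) + 2*(-6)²)²) = 47770 + (-49 - (1 + 24 + 2*36)²) = 47770 + (-49 - (1 + 24 + 72)²) = 47770 + (-49 - 1*97²) = 47770 + (-49 - 1*9409) = 47770 + (-49 - 9409) = 47770 - 9458 = 38312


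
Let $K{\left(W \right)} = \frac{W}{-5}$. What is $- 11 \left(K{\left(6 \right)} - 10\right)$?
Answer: $\frac{616}{5} \approx 123.2$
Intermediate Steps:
$K{\left(W \right)} = - \frac{W}{5}$ ($K{\left(W \right)} = W \left(- \frac{1}{5}\right) = - \frac{W}{5}$)
$- 11 \left(K{\left(6 \right)} - 10\right) = - 11 \left(\left(- \frac{1}{5}\right) 6 - 10\right) = - 11 \left(- \frac{6}{5} - 10\right) = \left(-11\right) \left(- \frac{56}{5}\right) = \frac{616}{5}$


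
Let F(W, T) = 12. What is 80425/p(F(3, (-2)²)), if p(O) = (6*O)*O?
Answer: 80425/864 ≈ 93.084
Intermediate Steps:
p(O) = 6*O²
80425/p(F(3, (-2)²)) = 80425/((6*12²)) = 80425/((6*144)) = 80425/864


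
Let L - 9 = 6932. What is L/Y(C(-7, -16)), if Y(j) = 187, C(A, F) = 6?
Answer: 631/17 ≈ 37.118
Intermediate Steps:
L = 6941 (L = 9 + 6932 = 6941)
L/Y(C(-7, -16)) = 6941/187 = 6941*(1/187) = 631/17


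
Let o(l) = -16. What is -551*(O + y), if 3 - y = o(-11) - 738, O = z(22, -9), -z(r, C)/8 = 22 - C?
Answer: -280459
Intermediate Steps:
z(r, C) = -176 + 8*C (z(r, C) = -8*(22 - C) = -176 + 8*C)
O = -248 (O = -176 + 8*(-9) = -176 - 72 = -248)
y = 757 (y = 3 - (-16 - 738) = 3 - 1*(-754) = 3 + 754 = 757)
-551*(O + y) = -551*(-248 + 757) = -551*509 = -280459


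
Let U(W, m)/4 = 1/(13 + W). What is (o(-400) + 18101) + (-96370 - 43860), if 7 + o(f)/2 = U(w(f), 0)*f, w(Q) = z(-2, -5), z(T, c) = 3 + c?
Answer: -1346773/11 ≈ -1.2243e+5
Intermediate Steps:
w(Q) = -2 (w(Q) = 3 - 5 = -2)
U(W, m) = 4/(13 + W)
o(f) = -14 + 8*f/11 (o(f) = -14 + 2*((4/(13 - 2))*f) = -14 + 2*((4/11)*f) = -14 + 2*((4*(1/11))*f) = -14 + 2*(4*f/11) = -14 + 8*f/11)
(o(-400) + 18101) + (-96370 - 43860) = ((-14 + (8/11)*(-400)) + 18101) + (-96370 - 43860) = ((-14 - 3200/11) + 18101) - 140230 = (-3354/11 + 18101) - 140230 = 195757/11 - 140230 = -1346773/11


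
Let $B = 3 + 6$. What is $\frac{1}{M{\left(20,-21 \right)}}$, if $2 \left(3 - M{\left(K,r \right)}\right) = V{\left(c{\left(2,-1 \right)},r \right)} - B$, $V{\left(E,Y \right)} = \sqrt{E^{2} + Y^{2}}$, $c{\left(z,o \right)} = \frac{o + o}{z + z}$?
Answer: $- \frac{24}{173} - \frac{4 \sqrt{1765}}{865} \approx -0.333$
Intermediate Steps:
$c{\left(z,o \right)} = \frac{o}{z}$ ($c{\left(z,o \right)} = \frac{2 o}{2 z} = 2 o \frac{1}{2 z} = \frac{o}{z}$)
$B = 9$
$M{\left(K,r \right)} = \frac{15}{2} - \frac{\sqrt{\frac{1}{4} + r^{2}}}{2}$ ($M{\left(K,r \right)} = 3 - \frac{\sqrt{\left(- \frac{1}{2}\right)^{2} + r^{2}} - 9}{2} = 3 - \frac{\sqrt{\frac{1}{4} + r^{2}} - 9}{2} = 3 - \frac{-9 + \sqrt{\frac{1}{4} + r^{2}}}{2} = 3 - \left(- \frac{9}{2} + \frac{\sqrt{\frac{1}{4} + r^{2}}}{2}\right) = \frac{15}{2} - \frac{\sqrt{\frac{1}{4} + r^{2}}}{2}$)
$\frac{1}{M{\left(20,-21 \right)}} = \frac{1}{\frac{15}{2} - \frac{\sqrt{1 + 4 \left(-21\right)^{2}}}{4}} = \frac{1}{\frac{15}{2} - \frac{\sqrt{1 + 4 \cdot 441}}{4}} = \frac{1}{\frac{15}{2} - \frac{\sqrt{1 + 1764}}{4}} = \frac{1}{\frac{15}{2} - \frac{\sqrt{1765}}{4}}$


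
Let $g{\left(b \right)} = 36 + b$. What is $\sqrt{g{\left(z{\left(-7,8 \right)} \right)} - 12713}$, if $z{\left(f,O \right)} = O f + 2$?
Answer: $i \sqrt{12731} \approx 112.83 i$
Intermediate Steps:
$z{\left(f,O \right)} = 2 + O f$
$\sqrt{g{\left(z{\left(-7,8 \right)} \right)} - 12713} = \sqrt{\left(36 + \left(2 + 8 \left(-7\right)\right)\right) - 12713} = \sqrt{\left(36 + \left(2 - 56\right)\right) - 12713} = \sqrt{\left(36 - 54\right) - 12713} = \sqrt{-18 - 12713} = \sqrt{-12731} = i \sqrt{12731}$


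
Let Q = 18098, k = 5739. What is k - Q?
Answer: -12359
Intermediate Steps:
k - Q = 5739 - 1*18098 = 5739 - 18098 = -12359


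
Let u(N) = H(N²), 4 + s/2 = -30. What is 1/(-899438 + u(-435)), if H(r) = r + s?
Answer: -1/710281 ≈ -1.4079e-6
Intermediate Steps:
s = -68 (s = -8 + 2*(-30) = -8 - 60 = -68)
H(r) = -68 + r (H(r) = r - 68 = -68 + r)
u(N) = -68 + N²
1/(-899438 + u(-435)) = 1/(-899438 + (-68 + (-435)²)) = 1/(-899438 + (-68 + 189225)) = 1/(-899438 + 189157) = 1/(-710281) = -1/710281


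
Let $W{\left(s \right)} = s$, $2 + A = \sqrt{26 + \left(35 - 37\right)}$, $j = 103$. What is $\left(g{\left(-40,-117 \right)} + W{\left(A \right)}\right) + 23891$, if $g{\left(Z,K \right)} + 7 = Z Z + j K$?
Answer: $13431 + 2 \sqrt{6} \approx 13436.0$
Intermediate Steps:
$g{\left(Z,K \right)} = -7 + Z^{2} + 103 K$ ($g{\left(Z,K \right)} = -7 + \left(Z Z + 103 K\right) = -7 + \left(Z^{2} + 103 K\right) = -7 + Z^{2} + 103 K$)
$A = -2 + 2 \sqrt{6}$ ($A = -2 + \sqrt{26 + \left(35 - 37\right)} = -2 + \sqrt{26 - 2} = -2 + \sqrt{24} = -2 + 2 \sqrt{6} \approx 2.899$)
$\left(g{\left(-40,-117 \right)} + W{\left(A \right)}\right) + 23891 = \left(\left(-7 + \left(-40\right)^{2} + 103 \left(-117\right)\right) - \left(2 - 2 \sqrt{6}\right)\right) + 23891 = \left(\left(-7 + 1600 - 12051\right) - \left(2 - 2 \sqrt{6}\right)\right) + 23891 = \left(-10458 - \left(2 - 2 \sqrt{6}\right)\right) + 23891 = \left(-10460 + 2 \sqrt{6}\right) + 23891 = 13431 + 2 \sqrt{6}$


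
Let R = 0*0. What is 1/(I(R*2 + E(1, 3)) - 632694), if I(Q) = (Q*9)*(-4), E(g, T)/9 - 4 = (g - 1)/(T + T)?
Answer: -1/633990 ≈ -1.5773e-6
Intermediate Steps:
R = 0
E(g, T) = 36 + 9*(-1 + g)/(2*T) (E(g, T) = 36 + 9*((g - 1)/(T + T)) = 36 + 9*((-1 + g)/((2*T))) = 36 + 9*((-1 + g)*(1/(2*T))) = 36 + 9*((-1 + g)/(2*T)) = 36 + 9*(-1 + g)/(2*T))
I(Q) = -36*Q (I(Q) = (9*Q)*(-4) = -36*Q)
1/(I(R*2 + E(1, 3)) - 632694) = 1/(-36*(0*2 + (9/2)*(-1 + 1 + 8*3)/3) - 632694) = 1/(-36*(0 + (9/2)*(⅓)*(-1 + 1 + 24)) - 632694) = 1/(-36*(0 + (9/2)*(⅓)*24) - 632694) = 1/(-36*(0 + 36) - 632694) = 1/(-36*36 - 632694) = 1/(-1296 - 632694) = 1/(-633990) = -1/633990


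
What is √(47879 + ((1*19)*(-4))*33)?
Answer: √45371 ≈ 213.00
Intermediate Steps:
√(47879 + ((1*19)*(-4))*33) = √(47879 + (19*(-4))*33) = √(47879 - 76*33) = √(47879 - 2508) = √45371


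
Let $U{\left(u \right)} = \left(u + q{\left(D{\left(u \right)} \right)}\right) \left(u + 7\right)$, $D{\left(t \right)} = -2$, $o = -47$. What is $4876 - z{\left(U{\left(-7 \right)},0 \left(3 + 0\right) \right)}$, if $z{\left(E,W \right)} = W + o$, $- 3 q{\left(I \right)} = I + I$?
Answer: $4923$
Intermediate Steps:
$q{\left(I \right)} = - \frac{2 I}{3}$ ($q{\left(I \right)} = - \frac{I + I}{3} = - \frac{2 I}{3}$)
$U{\left(u \right)} = \left(7 + u\right) \left(\frac{4}{3} + u\right)$ ($U{\left(u \right)} = \left(u - - \frac{4}{3}\right) \left(u + 7\right) = \left(u + \frac{4}{3}\right) \left(7 + u\right) = \left(\frac{4}{3} + u\right) \left(7 + u\right) = \left(7 + u\right) \left(\frac{4}{3} + u\right)$)
$z{\left(E,W \right)} = -47 + W$ ($z{\left(E,W \right)} = W - 47 = -47 + W$)
$4876 - z{\left(U{\left(-7 \right)},0 \left(3 + 0\right) \right)} = 4876 - \left(-47 + 0 \left(3 + 0\right)\right) = 4876 - \left(-47 + 0 \cdot 3\right) = 4876 - \left(-47 + 0\right) = 4876 - -47 = 4876 + 47 = 4923$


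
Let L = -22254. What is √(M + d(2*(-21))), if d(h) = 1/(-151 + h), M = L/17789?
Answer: I*√14807074811647/3433277 ≈ 1.1208*I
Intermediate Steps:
M = -22254/17789 ≈ -1.2510
√(M + d(2*(-21))) = √(-22254/17789 + 1/(-151 + 2*(-21))) = √(-22254/17789 + 1/(-151 - 42)) = √(-22254/17789 + 1/(-193)) = √(-22254/17789 - 1/193) = √(-4312811/3433277) = I*√14807074811647/3433277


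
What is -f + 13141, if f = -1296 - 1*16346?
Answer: 30783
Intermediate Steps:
f = -17642 (f = -1296 - 16346 = -17642)
-f + 13141 = -1*(-17642) + 13141 = 17642 + 13141 = 30783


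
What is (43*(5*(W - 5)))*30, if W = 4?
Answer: -6450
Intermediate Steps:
(43*(5*(W - 5)))*30 = (43*(5*(4 - 5)))*30 = (43*(5*(-1)))*30 = (43*(-5))*30 = -215*30 = -6450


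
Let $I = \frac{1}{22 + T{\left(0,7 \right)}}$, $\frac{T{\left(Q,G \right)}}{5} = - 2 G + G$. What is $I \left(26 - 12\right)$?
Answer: $- \frac{14}{13} \approx -1.0769$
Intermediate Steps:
$T{\left(Q,G \right)} = - 5 G$ ($T{\left(Q,G \right)} = 5 \left(- 2 G + G\right) = 5 \left(- G\right) = - 5 G$)
$I = - \frac{1}{13}$ ($I = \frac{1}{22 - 35} = \frac{1}{-13} = - \frac{1}{13} \approx -0.076923$)
$I \left(26 - 12\right) = - \frac{26 - 12}{13} = \left(- \frac{1}{13}\right) 14 = - \frac{14}{13}$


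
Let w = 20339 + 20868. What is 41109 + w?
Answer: 82316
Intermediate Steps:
w = 41207
41109 + w = 41109 + 41207 = 82316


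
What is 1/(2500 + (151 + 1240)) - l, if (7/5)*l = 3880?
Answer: -75485393/27237 ≈ -2771.4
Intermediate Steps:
l = 19400/7 (l = (5/7)*3880 = 19400/7 ≈ 2771.4)
1/(2500 + (151 + 1240)) - l = 1/(2500 + (151 + 1240)) - 1*19400/7 = 1/(2500 + 1391) - 19400/7 = 1/3891 - 19400/7 = -75485393/27237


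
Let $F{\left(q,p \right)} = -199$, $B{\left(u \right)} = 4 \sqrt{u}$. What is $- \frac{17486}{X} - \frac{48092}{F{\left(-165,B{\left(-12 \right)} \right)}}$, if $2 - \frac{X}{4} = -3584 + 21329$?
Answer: $\frac{1708332569}{7061714} \approx 241.91$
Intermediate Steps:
$X = -70972$ ($X = 8 - 4 \left(-3584 + 21329\right) = 8 - 70980 = -70972$)
$- \frac{17486}{X} - \frac{48092}{F{\left(-165,B{\left(-12 \right)} \right)}} = - \frac{17486}{-70972} - \frac{48092}{-199} = \left(-17486\right) \left(- \frac{1}{70972}\right) - - \frac{48092}{199} = \frac{8743}{35486} + \frac{48092}{199} = \frac{1708332569}{7061714}$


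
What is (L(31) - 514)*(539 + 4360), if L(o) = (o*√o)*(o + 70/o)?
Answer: -2518086 + 5050869*√31 ≈ 2.5604e+7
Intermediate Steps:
L(o) = o^(3/2)*(o + 70/o)
(L(31) - 514)*(539 + 4360) = (√31*(70 + 31²) - 514)*(539 + 4360) = (√31*(70 + 961) - 514)*4899 = (√31*1031 - 514)*4899 = (1031*√31 - 514)*4899 = (-514 + 1031*√31)*4899 = -2518086 + 5050869*√31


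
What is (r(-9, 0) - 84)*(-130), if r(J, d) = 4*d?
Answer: 10920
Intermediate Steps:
(r(-9, 0) - 84)*(-130) = (4*0 - 84)*(-130) = (0 - 84)*(-130) = -84*(-130) = 10920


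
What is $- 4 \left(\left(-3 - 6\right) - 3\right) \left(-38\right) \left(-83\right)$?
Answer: $151392$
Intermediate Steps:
$- 4 \left(\left(-3 - 6\right) - 3\right) \left(-38\right) \left(-83\right) = - 4 \left(-9 - 3\right) \left(-38\right) \left(-83\right) = \left(-4\right) \left(-12\right) \left(-38\right) \left(-83\right) = 48 \left(-38\right) \left(-83\right) = \left(-1824\right) \left(-83\right) = 151392$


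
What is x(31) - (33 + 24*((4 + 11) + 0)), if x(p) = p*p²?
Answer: 29398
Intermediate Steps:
x(p) = p³
x(31) - (33 + 24*((4 + 11) + 0)) = 31³ - (33 + 24*((4 + 11) + 0)) = 29791 - (33 + 24*(15 + 0)) = 29791 - (33 + 24*15) = 29791 - (33 + 360) = 29791 - 1*393 = 29791 - 393 = 29398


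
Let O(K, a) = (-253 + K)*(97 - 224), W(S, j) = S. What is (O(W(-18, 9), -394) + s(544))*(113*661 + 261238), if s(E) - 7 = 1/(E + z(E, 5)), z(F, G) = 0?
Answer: 6290864612667/544 ≈ 1.1564e+10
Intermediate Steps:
O(K, a) = 32131 - 127*K (O(K, a) = (-253 + K)*(-127) = 32131 - 127*K)
s(E) = 7 + 1/E (s(E) = 7 + 1/(E + 0) = 7 + 1/E)
(O(W(-18, 9), -394) + s(544))*(113*661 + 261238) = ((32131 - 127*(-18)) + (7 + 1/544))*(113*661 + 261238) = ((32131 + 2286) + (7 + 1/544))*(74693 + 261238) = (34417 + 3809/544)*335931 = (18726657/544)*335931 = 6290864612667/544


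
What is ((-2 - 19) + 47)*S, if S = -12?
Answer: -312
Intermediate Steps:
((-2 - 19) + 47)*S = ((-2 - 19) + 47)*(-12) = (-21 + 47)*(-12) = 26*(-12) = -312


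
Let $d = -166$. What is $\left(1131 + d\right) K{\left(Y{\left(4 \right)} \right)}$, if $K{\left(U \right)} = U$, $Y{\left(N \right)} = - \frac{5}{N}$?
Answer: $- \frac{4825}{4} \approx -1206.3$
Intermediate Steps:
$\left(1131 + d\right) K{\left(Y{\left(4 \right)} \right)} = \left(1131 - 166\right) \left(- \frac{5}{4}\right) = 965 \left(\left(-5\right) \frac{1}{4}\right) = 965 \left(- \frac{5}{4}\right) = - \frac{4825}{4}$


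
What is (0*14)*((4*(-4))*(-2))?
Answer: 0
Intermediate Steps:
(0*14)*((4*(-4))*(-2)) = 0*(-16*(-2)) = 0*32 = 0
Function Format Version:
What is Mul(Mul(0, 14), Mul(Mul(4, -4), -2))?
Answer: 0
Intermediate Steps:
Mul(Mul(0, 14), Mul(Mul(4, -4), -2)) = Mul(0, Mul(-16, -2)) = Mul(0, 32) = 0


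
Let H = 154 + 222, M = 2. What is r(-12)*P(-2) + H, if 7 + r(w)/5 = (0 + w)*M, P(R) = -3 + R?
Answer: 1151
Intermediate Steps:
H = 376
r(w) = -35 + 10*w (r(w) = -35 + 5*((0 + w)*2) = -35 + 5*(w*2) = -35 + 5*(2*w) = -35 + 10*w)
r(-12)*P(-2) + H = (-35 + 10*(-12))*(-3 - 2) + 376 = (-35 - 120)*(-5) + 376 = -155*(-5) + 376 = 775 + 376 = 1151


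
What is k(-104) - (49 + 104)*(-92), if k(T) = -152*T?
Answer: 29884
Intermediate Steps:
k(-104) - (49 + 104)*(-92) = -152*(-104) - (49 + 104)*(-92) = 15808 - 153*(-92) = 15808 - 1*(-14076) = 15808 + 14076 = 29884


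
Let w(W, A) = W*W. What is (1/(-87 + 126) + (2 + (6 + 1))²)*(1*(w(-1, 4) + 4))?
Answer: 15800/39 ≈ 405.13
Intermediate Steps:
w(W, A) = W²
(1/(-87 + 126) + (2 + (6 + 1))²)*(1*(w(-1, 4) + 4)) = (1/(-87 + 126) + (2 + (6 + 1))²)*(1*((-1)² + 4)) = (1/39 + (2 + 7)²)*(1*(1 + 4)) = (1/39 + 9²)*(1*5) = (1/39 + 81)*5 = (3160/39)*5 = 15800/39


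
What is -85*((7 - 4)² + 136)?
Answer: -12325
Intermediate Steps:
-85*((7 - 4)² + 136) = -85*(3² + 136) = -85*(9 + 136) = -85*145 = -12325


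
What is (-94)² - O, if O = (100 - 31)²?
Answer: 4075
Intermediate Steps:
O = 4761 (O = 69² = 4761)
(-94)² - O = (-94)² - 1*4761 = 8836 - 4761 = 4075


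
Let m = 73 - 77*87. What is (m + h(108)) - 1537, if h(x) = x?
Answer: -8055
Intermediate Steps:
m = -6626 (m = 73 - 6699 = -6626)
(m + h(108)) - 1537 = (-6626 + 108) - 1537 = -6518 - 1537 = -8055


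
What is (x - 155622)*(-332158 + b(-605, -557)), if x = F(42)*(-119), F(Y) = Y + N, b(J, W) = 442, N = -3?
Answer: 53161801308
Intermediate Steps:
F(Y) = -3 + Y (F(Y) = Y - 3 = -3 + Y)
x = -4641 (x = (-3 + 42)*(-119) = 39*(-119) = -4641)
(x - 155622)*(-332158 + b(-605, -557)) = (-4641 - 155622)*(-332158 + 442) = -160263*(-331716) = 53161801308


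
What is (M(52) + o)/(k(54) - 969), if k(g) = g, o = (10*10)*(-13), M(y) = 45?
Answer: 251/183 ≈ 1.3716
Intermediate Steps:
o = -1300 (o = 100*(-13) = -1300)
(M(52) + o)/(k(54) - 969) = (45 - 1300)/(54 - 969) = -1255/(-915) = -1255*(-1/915) = 251/183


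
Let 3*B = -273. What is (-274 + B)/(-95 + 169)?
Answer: -365/74 ≈ -4.9324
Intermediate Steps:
B = -91 (B = (⅓)*(-273) = -91)
(-274 + B)/(-95 + 169) = (-274 - 91)/(-95 + 169) = -365/74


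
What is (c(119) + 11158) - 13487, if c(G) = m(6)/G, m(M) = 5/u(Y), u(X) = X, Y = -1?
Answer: -277156/119 ≈ -2329.0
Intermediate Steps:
m(M) = -5 (m(M) = 5/(-1) = 5*(-1) = -5)
c(G) = -5/G
(c(119) + 11158) - 13487 = (-5/119 + 11158) - 13487 = 1327797/119 - 13487 = -277156/119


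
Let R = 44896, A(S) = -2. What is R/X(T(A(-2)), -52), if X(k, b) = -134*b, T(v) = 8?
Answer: 5612/871 ≈ 6.4432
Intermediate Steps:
R/X(T(A(-2)), -52) = 44896/((-134*(-52))) = 44896/6968 = 44896*(1/6968) = 5612/871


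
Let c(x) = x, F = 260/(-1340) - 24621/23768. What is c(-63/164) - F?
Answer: 55221049/65290696 ≈ 0.84577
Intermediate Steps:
F = -1958591/1592456 (F = 260*(-1/1340) - 24621*1/23768 = -13/67 - 24621/23768 = -1958591/1592456 ≈ -1.2299)
c(-63/164) - F = -63/164 - 1*(-1958591/1592456) = -63*1/164 + 1958591/1592456 = -63/164 + 1958591/1592456 = 55221049/65290696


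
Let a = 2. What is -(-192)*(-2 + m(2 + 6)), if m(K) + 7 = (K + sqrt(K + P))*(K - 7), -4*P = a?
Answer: -192 + 96*sqrt(30) ≈ 333.81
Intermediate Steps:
P = -1/2 (P = -1/4*2 = -1/2 ≈ -0.50000)
m(K) = -7 + (-7 + K)*(K + sqrt(-1/2 + K)) (m(K) = -7 + (K + sqrt(K - 1/2))*(K - 7) = -7 + (K + sqrt(-1/2 + K))*(-7 + K) = -7 + (-7 + K)*(K + sqrt(-1/2 + K)))
-(-192)*(-2 + m(2 + 6)) = -(-192)*(-2 + (-7 + (2 + 6)**2 - 7*(2 + 6) - 7*sqrt(-2 + 4*(2 + 6))/2 + (2 + 6)*sqrt(-2 + 4*(2 + 6))/2)) = -(-192)*(-2 + (-7 + 8**2 - 7*8 - 7*sqrt(-2 + 4*8)/2 + (1/2)*8*sqrt(-2 + 4*8))) = -(-192)*(-2 + (-7 + 64 - 56 - 7*sqrt(-2 + 32)/2 + (1/2)*8*sqrt(-2 + 32))) = -(-192)*(-2 + (-7 + 64 - 56 - 7*sqrt(30)/2 + (1/2)*8*sqrt(30))) = -(-192)*(-2 + (-7 + 64 - 56 - 7*sqrt(30)/2 + 4*sqrt(30))) = -(-192)*(-2 + (1 + sqrt(30)/2)) = -(-192)*(-1 + sqrt(30)/2) = -4*(48 - 24*sqrt(30)) = -192 + 96*sqrt(30)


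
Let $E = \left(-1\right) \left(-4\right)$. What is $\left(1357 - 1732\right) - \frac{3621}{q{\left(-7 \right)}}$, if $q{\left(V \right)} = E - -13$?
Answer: $-588$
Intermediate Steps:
$E = 4$
$q{\left(V \right)} = 17$ ($q{\left(V \right)} = 4 - -13 = 4 + 13 = 17$)
$\left(1357 - 1732\right) - \frac{3621}{q{\left(-7 \right)}} = \left(1357 - 1732\right) - \frac{3621}{17} = -375 - 3621 \cdot \frac{1}{17} = -375 - 213 = -588$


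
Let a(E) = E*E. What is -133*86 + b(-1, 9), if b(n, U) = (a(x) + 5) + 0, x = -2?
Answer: -11429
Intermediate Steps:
a(E) = E²
b(n, U) = 9 (b(n, U) = ((-2)² + 5) + 0 = (4 + 5) + 0 = 9 + 0 = 9)
-133*86 + b(-1, 9) = -133*86 + 9 = -11438 + 9 = -11429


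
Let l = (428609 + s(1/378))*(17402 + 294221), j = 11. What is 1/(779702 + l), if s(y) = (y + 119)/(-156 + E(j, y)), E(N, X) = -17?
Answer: 65394/8734348808978537 ≈ 7.4870e-12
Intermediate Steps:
s(y) = -119/173 - y/173 (s(y) = (y + 119)/(-156 - 17) = (119 + y)/(-173) = (119 + y)*(-1/173) = -119/173 - y/173)
l = 8734297821145949/65394 (l = (428609 + (-119/173 - 1/173/378))*(17402 + 294221) = (428609 + (-119/173 - 1/173*1/378))*311623 = (428609 + (-119/173 - 1/65394))*311623 = (428609 - 44983/65394)*311623 = (28028411963/65394)*311623 = 8734297821145949/65394 ≈ 1.3356e+11)
1/(779702 + l) = 1/(779702 + 8734297821145949/65394) = 1/(8734348808978537/65394) = 65394/8734348808978537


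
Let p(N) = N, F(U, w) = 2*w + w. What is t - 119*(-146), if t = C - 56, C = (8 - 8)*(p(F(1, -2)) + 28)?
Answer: 17318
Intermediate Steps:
F(U, w) = 3*w
C = 0 (C = (8 - 8)*(3*(-2) + 28) = 0*(-6 + 28) = 0*22 = 0)
t = -56 (t = 0 - 56 = -56)
t - 119*(-146) = -56 - 119*(-146) = -56 + 17374 = 17318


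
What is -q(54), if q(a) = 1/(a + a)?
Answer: -1/108 ≈ -0.0092593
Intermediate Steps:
q(a) = 1/(2*a)
-q(54) = -1/(2*54) = -1*1/108 = -1/108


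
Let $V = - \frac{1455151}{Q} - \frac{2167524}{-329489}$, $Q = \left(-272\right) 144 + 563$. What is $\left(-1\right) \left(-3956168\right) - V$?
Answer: $\frac{50321588588346101}{12719922845} \approx 3.9561 \cdot 10^{6}$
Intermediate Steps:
$Q = -38605$ ($Q = -39168 + 563 = -38605$)
$V = \frac{563133511859}{12719922845}$ ($V = - \frac{1455151}{-38605} - \frac{2167524}{-329489} = \left(-1455151\right) \left(- \frac{1}{38605}\right) - - \frac{2167524}{329489} = \frac{1455151}{38605} + \frac{2167524}{329489} = \frac{563133511859}{12719922845} \approx 44.272$)
$\left(-1\right) \left(-3956168\right) - V = \left(-1\right) \left(-3956168\right) - \frac{563133511859}{12719922845} = 3956168 - \frac{563133511859}{12719922845} = \frac{50321588588346101}{12719922845}$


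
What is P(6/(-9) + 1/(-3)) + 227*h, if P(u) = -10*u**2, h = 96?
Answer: 21782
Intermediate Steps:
P(6/(-9) + 1/(-3)) + 227*h = -10*(6/(-9) + 1/(-3))**2 + 227*96 = -10*(6*(-1/9) + 1*(-1/3))**2 + 21792 = -10*(-2/3 - 1/3)**2 + 21792 = -10*(-1)**2 + 21792 = -10*1 + 21792 = -10 + 21792 = 21782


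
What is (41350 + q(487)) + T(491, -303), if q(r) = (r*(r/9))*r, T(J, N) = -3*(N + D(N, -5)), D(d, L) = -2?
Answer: 115881688/9 ≈ 1.2876e+7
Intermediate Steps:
T(J, N) = 6 - 3*N (T(J, N) = -3*(N - 2) = -3*(-2 + N) = 6 - 3*N)
q(r) = r**3/9 (q(r) = (r*(r*(1/9)))*r = (r*(r/9))*r = (r**2/9)*r = r**3/9)
(41350 + q(487)) + T(491, -303) = (41350 + (1/9)*487**3) + (6 - 3*(-303)) = (41350 + (1/9)*115501303) + (6 + 909) = (41350 + 115501303/9) + 915 = 115873453/9 + 915 = 115881688/9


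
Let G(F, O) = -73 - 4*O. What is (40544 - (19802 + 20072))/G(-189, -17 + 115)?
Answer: -134/93 ≈ -1.4409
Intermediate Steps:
G(F, O) = -73 - 4*O
(40544 - (19802 + 20072))/G(-189, -17 + 115) = (40544 - (19802 + 20072))/(-73 - 4*(-17 + 115)) = (40544 - 1*39874)/(-73 - 4*98) = (40544 - 39874)/(-73 - 392) = 670/(-465) = 670*(-1/465) = -134/93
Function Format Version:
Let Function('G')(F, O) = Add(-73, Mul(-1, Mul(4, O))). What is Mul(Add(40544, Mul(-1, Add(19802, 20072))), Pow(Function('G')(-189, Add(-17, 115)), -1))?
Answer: Rational(-134, 93) ≈ -1.4409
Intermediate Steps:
Function('G')(F, O) = Add(-73, Mul(-4, O))
Mul(Add(40544, Mul(-1, Add(19802, 20072))), Pow(Function('G')(-189, Add(-17, 115)), -1)) = Mul(Add(40544, Mul(-1, Add(19802, 20072))), Pow(Add(-73, Mul(-4, Add(-17, 115))), -1)) = Mul(Add(40544, Mul(-1, 39874)), Pow(Add(-73, Mul(-4, 98)), -1)) = Mul(Add(40544, -39874), Pow(Add(-73, -392), -1)) = Mul(670, Pow(-465, -1)) = Mul(670, Rational(-1, 465)) = Rational(-134, 93)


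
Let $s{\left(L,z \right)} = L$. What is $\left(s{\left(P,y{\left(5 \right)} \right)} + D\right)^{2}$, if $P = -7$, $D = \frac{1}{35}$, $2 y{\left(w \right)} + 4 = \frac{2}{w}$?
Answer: $\frac{59536}{1225} \approx 48.601$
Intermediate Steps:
$y{\left(w \right)} = -2 + \frac{1}{w}$ ($y{\left(w \right)} = -2 + \frac{2 \frac{1}{w}}{2} = -2 + \frac{1}{w}$)
$D = \frac{1}{35} \approx 0.028571$
$\left(s{\left(P,y{\left(5 \right)} \right)} + D\right)^{2} = \left(-7 + \frac{1}{35}\right)^{2} = \left(- \frac{244}{35}\right)^{2} = \frac{59536}{1225}$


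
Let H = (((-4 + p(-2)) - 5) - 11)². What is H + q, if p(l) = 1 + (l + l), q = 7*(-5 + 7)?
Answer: 543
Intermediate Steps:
q = 14 (q = 7*2 = 14)
p(l) = 1 + 2*l
H = 529 (H = (((-4 + (1 + 2*(-2))) - 5) - 11)² = (((-4 + (1 - 4)) - 5) - 11)² = (((-4 - 3) - 5) - 11)² = ((-7 - 5) - 11)² = (-12 - 11)² = (-23)² = 529)
H + q = 529 + 14 = 543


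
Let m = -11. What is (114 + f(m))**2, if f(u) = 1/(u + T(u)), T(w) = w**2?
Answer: 157276681/12100 ≈ 12998.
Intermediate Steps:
f(u) = 1/(u + u**2)
(114 + f(m))**2 = (114 + 1/((-11)*(1 - 11)))**2 = (114 - 1/11/(-10))**2 = (114 - 1/11*(-1/10))**2 = (114 + 1/110)**2 = (12541/110)**2 = 157276681/12100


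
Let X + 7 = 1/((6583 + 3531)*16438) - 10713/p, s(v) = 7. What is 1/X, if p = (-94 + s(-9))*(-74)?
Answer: -178390469036/1545579677765 ≈ -0.11542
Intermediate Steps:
p = 6438 (p = (-94 + 7)*(-74) = -87*(-74) = 6438)
X = -1545579677765/178390469036 (X = -7 + (1/((6583 + 3531)*16438) - 10713/6438) = -7 + ((1/16438)/10114 - 10713*1/6438) = -7 + ((1/10114)*(1/16438) - 3571/2146) = -7 + (1/166253932 - 3571/2146) = -7 - 296846394513/178390469036 = -1545579677765/178390469036 ≈ -8.6640)
1/X = 1/(-1545579677765/178390469036) = -178390469036/1545579677765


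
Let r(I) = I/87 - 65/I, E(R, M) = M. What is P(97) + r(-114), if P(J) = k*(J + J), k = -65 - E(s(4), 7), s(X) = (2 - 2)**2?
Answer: -46180655/3306 ≈ -13969.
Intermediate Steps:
s(X) = 0 (s(X) = 0**2 = 0)
k = -72 (k = -65 - 1*7 = -65 - 7 = -72)
P(J) = -144*J (P(J) = -72*(J + J) = -144*J)
r(I) = -65/I + I/87 (r(I) = I*(1/87) - 65/I = I/87 - 65/I = -65/I + I/87)
P(97) + r(-114) = -144*97 + (-65/(-114) + (1/87)*(-114)) = -13968 + (-65*(-1/114) - 38/29) = -13968 + (65/114 - 38/29) = -13968 - 2447/3306 = -46180655/3306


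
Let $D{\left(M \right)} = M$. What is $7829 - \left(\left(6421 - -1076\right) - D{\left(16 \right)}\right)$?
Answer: $348$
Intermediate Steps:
$7829 - \left(\left(6421 - -1076\right) - D{\left(16 \right)}\right) = 7829 - \left(\left(6421 - -1076\right) - 16\right) = 7829 - \left(\left(6421 + 1076\right) - 16\right) = 7829 - \left(7497 - 16\right) = 7829 - 7481 = 348$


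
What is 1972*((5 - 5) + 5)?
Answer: 9860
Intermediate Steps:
1972*((5 - 5) + 5) = 1972*(0 + 5) = 1972*5 = 9860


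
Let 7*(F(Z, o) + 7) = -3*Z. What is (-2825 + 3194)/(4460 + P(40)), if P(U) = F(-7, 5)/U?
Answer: 3690/44599 ≈ 0.082737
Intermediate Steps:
F(Z, o) = -7 - 3*Z/7 (F(Z, o) = -7 + (-3*Z)/7 = -7 - 3*Z/7)
P(U) = -4/U (P(U) = (-7 - 3/7*(-7))/U = (-7 + 3)/U = -4/U)
(-2825 + 3194)/(4460 + P(40)) = (-2825 + 3194)/(4460 - 4/40) = 369/(4460 - 4*1/40) = 369/(4460 - ⅒) = 369/(44599/10) = 369*(10/44599) = 3690/44599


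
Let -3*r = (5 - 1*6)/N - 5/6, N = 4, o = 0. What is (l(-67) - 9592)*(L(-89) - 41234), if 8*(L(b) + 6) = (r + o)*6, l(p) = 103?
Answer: 6261180641/16 ≈ 3.9132e+8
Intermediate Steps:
r = 13/36 (r = -((5 - 1*6)/4 - 5/6)/3 = -((5 - 6)*(¼) - 5*⅙)/3 = -(-1*¼ - ⅚)/3 = -(-¼ - ⅚)/3 = -⅓*(-13/12) = 13/36 ≈ 0.36111)
L(b) = -275/48 (L(b) = -6 + ((13/36 + 0)*6)/8 = -6 + ((13/36)*6)/8 = -6 + (⅛)*(13/6) = -6 + 13/48 = -275/48)
(l(-67) - 9592)*(L(-89) - 41234) = (103 - 9592)*(-275/48 - 41234) = -9489*(-1979507/48) = 6261180641/16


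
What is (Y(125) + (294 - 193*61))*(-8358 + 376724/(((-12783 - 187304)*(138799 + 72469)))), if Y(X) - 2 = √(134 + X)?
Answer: 1013732456123141851/10567995079 - 88327302964463*√259/10567995079 ≈ 9.5790e+7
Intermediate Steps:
Y(X) = 2 + √(134 + X)
(Y(125) + (294 - 193*61))*(-8358 + 376724/(((-12783 - 187304)*(138799 + 72469)))) = ((2 + √(134 + 125)) + (294 - 193*61))*(-8358 + 376724/(((-12783 - 187304)*(138799 + 72469)))) = ((2 + √259) + (294 - 11773))*(-8358 + 376724/((-200087*211268))) = ((2 + √259) - 11479)*(-8358 + 376724/(-42271980316)) = (-11477 + √259)*(-8358 + 376724*(-1/42271980316)) = (-11477 + √259)*(-8358 - 94181/10567995079) = (-11477 + √259)*(-88327302964463/10567995079) = 1013732456123141851/10567995079 - 88327302964463*√259/10567995079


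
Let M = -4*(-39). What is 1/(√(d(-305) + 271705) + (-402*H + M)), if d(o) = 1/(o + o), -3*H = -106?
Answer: -8569280/120215505391 - 3*√11233492210/120215505391 ≈ -7.3928e-5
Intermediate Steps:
H = 106/3 (H = -⅓*(-106) = 106/3 ≈ 35.333)
M = 156
d(o) = 1/(2*o)
1/(√(d(-305) + 271705) + (-402*H + M)) = 1/(√((½)/(-305) + 271705) + (-402*106/3 + 156)) = 1/(√((½)*(-1/305) + 271705) + (-14204 + 156)) = 1/(√(-1/610 + 271705) - 14048) = 1/(√(165740049/610) - 14048) = 1/(3*√11233492210/610 - 14048) = 1/(-14048 + 3*√11233492210/610)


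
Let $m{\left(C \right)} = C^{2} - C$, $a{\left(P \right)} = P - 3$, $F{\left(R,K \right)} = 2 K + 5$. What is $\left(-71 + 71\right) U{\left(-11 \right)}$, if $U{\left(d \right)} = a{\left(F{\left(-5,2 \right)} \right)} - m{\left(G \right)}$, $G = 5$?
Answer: $0$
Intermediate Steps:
$F{\left(R,K \right)} = 5 + 2 K$
$a{\left(P \right)} = -3 + P$
$U{\left(d \right)} = -14$ ($U{\left(d \right)} = \left(-3 + \left(5 + 2 \cdot 2\right)\right) - 5 \left(-1 + 5\right) = \left(-3 + \left(5 + 4\right)\right) - 5 \cdot 4 = \left(-3 + 9\right) - 20 = 6 - 20 = -14$)
$\left(-71 + 71\right) U{\left(-11 \right)} = \left(-71 + 71\right) \left(-14\right) = 0 \left(-14\right) = 0$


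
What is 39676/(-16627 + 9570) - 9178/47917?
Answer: -1965924038/338150269 ≈ -5.8138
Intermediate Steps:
39676/(-16627 + 9570) - 9178/47917 = 39676/(-7057) - 9178*1/47917 = 39676*(-1/7057) - 9178/47917 = -39676/7057 - 9178/47917 = -1965924038/338150269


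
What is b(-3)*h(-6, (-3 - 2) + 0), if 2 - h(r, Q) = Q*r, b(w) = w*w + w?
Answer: -168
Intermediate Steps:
b(w) = w + w**2 (b(w) = w**2 + w = w + w**2)
h(r, Q) = 2 - Q*r
b(-3)*h(-6, (-3 - 2) + 0) = (-3*(1 - 3))*(2 - 1*((-3 - 2) + 0)*(-6)) = (-3*(-2))*(2 - 1*(-5 + 0)*(-6)) = 6*(2 - 1*(-5)*(-6)) = 6*(2 - 30) = 6*(-28) = -168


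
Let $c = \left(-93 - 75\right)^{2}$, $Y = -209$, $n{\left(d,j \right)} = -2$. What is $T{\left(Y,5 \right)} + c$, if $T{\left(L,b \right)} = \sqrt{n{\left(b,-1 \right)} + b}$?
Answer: $28224 + \sqrt{3} \approx 28226.0$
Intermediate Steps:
$T{\left(L,b \right)} = \sqrt{-2 + b}$
$c = 28224$ ($c = \left(-168\right)^{2} = 28224$)
$T{\left(Y,5 \right)} + c = \sqrt{-2 + 5} + 28224 = \sqrt{3} + 28224 = 28224 + \sqrt{3}$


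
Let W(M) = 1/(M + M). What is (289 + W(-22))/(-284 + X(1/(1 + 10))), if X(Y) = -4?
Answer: -12715/12672 ≈ -1.0034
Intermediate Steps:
W(M) = 1/(2*M)
(289 + W(-22))/(-284 + X(1/(1 + 10))) = (289 + (1/2)/(-22))/(-284 - 4) = (289 + (1/2)*(-1/22))/(-288) = (289 - 1/44)*(-1/288) = (12715/44)*(-1/288) = -12715/12672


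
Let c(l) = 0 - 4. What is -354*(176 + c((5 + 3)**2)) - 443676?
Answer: -504564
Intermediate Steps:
c(l) = -4
-354*(176 + c((5 + 3)**2)) - 443676 = -354*(176 - 4) - 443676 = -354*172 - 443676 = -60888 - 443676 = -504564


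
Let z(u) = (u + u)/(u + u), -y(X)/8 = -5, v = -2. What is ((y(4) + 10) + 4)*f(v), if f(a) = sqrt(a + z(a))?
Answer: 54*I ≈ 54.0*I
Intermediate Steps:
y(X) = 40 (y(X) = -8*(-5) = 40)
z(u) = 1 (z(u) = (2*u)/((2*u)) = (2*u)*(1/(2*u)) = 1)
f(a) = sqrt(1 + a) (f(a) = sqrt(a + 1) = sqrt(1 + a))
((y(4) + 10) + 4)*f(v) = ((40 + 10) + 4)*sqrt(1 - 2) = (50 + 4)*sqrt(-1) = 54*I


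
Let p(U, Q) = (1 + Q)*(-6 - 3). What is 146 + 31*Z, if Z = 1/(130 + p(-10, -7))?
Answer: 26895/184 ≈ 146.17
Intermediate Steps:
p(U, Q) = -9 - 9*Q (p(U, Q) = (1 + Q)*(-9) = -9 - 9*Q)
Z = 1/184 (Z = 1/(130 + (-9 - 9*(-7))) = 1/(130 + (-9 + 63)) = 1/(130 + 54) = 1/184 ≈ 0.0054348)
146 + 31*Z = 146 + 31*(1/184) = 146 + 31/184 = 26895/184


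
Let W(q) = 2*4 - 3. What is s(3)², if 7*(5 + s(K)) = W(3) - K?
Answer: 1089/49 ≈ 22.224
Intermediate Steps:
W(q) = 5 (W(q) = 8 - 3 = 5)
s(K) = -30/7 - K/7 (s(K) = -5 + (5 - K)/7 = -5 + (5/7 - K/7) = -30/7 - K/7)
s(3)² = (-30/7 - ⅐*3)² = (-30/7 - 3/7)² = (-33/7)² = 1089/49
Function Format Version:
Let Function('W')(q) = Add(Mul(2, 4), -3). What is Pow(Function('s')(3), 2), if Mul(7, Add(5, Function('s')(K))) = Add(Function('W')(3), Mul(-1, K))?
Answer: Rational(1089, 49) ≈ 22.224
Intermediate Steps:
Function('W')(q) = 5 (Function('W')(q) = Add(8, -3) = 5)
Function('s')(K) = Add(Rational(-30, 7), Mul(Rational(-1, 7), K)) (Function('s')(K) = Add(-5, Mul(Rational(1, 7), Add(5, Mul(-1, K)))) = Add(-5, Add(Rational(5, 7), Mul(Rational(-1, 7), K))) = Add(Rational(-30, 7), Mul(Rational(-1, 7), K)))
Pow(Function('s')(3), 2) = Pow(Add(Rational(-30, 7), Mul(Rational(-1, 7), 3)), 2) = Pow(Add(Rational(-30, 7), Rational(-3, 7)), 2) = Pow(Rational(-33, 7), 2) = Rational(1089, 49)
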